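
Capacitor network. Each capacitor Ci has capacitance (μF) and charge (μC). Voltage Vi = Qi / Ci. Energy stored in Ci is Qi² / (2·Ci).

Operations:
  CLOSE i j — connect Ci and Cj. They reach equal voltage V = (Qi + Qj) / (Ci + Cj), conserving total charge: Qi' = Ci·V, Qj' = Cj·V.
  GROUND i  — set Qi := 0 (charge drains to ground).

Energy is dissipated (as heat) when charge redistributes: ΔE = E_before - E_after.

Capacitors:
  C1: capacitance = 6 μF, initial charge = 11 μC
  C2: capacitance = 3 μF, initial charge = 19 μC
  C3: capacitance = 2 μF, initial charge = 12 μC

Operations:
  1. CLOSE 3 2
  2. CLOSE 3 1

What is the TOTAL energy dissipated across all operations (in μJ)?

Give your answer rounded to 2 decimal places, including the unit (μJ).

Answer: 14.37 μJ

Derivation:
Initial: C1(6μF, Q=11μC, V=1.83V), C2(3μF, Q=19μC, V=6.33V), C3(2μF, Q=12μC, V=6.00V)
Op 1: CLOSE 3-2: Q_total=31.00, C_total=5.00, V=6.20; Q3=12.40, Q2=18.60; dissipated=0.067
Op 2: CLOSE 3-1: Q_total=23.40, C_total=8.00, V=2.92; Q3=5.85, Q1=17.55; dissipated=14.301
Total dissipated: 14.367 μJ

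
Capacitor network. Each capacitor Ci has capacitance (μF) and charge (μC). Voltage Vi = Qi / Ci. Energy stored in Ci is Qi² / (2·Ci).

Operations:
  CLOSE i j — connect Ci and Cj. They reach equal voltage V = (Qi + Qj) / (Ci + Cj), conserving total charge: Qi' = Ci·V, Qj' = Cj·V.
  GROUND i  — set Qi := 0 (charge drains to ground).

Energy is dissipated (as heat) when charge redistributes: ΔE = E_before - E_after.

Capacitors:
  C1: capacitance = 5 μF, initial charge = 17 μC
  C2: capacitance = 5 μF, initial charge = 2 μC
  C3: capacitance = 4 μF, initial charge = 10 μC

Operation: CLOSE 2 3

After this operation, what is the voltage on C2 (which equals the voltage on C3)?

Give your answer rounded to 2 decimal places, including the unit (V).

Initial: C1(5μF, Q=17μC, V=3.40V), C2(5μF, Q=2μC, V=0.40V), C3(4μF, Q=10μC, V=2.50V)
Op 1: CLOSE 2-3: Q_total=12.00, C_total=9.00, V=1.33; Q2=6.67, Q3=5.33; dissipated=4.900

Answer: 1.33 V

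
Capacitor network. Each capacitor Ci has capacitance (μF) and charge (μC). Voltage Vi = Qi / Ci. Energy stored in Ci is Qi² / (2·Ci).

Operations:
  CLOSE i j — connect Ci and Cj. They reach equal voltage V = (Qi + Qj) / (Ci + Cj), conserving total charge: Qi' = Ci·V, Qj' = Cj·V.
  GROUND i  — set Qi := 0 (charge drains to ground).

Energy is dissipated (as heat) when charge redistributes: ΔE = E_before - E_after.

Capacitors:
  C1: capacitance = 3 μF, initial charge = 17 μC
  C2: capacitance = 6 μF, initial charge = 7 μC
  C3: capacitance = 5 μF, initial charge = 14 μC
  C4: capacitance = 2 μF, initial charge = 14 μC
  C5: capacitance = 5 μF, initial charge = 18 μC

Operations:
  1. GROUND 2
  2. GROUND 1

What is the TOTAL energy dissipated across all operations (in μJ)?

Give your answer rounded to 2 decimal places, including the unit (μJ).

Answer: 52.25 μJ

Derivation:
Initial: C1(3μF, Q=17μC, V=5.67V), C2(6μF, Q=7μC, V=1.17V), C3(5μF, Q=14μC, V=2.80V), C4(2μF, Q=14μC, V=7.00V), C5(5μF, Q=18μC, V=3.60V)
Op 1: GROUND 2: Q2=0; energy lost=4.083
Op 2: GROUND 1: Q1=0; energy lost=48.167
Total dissipated: 52.250 μJ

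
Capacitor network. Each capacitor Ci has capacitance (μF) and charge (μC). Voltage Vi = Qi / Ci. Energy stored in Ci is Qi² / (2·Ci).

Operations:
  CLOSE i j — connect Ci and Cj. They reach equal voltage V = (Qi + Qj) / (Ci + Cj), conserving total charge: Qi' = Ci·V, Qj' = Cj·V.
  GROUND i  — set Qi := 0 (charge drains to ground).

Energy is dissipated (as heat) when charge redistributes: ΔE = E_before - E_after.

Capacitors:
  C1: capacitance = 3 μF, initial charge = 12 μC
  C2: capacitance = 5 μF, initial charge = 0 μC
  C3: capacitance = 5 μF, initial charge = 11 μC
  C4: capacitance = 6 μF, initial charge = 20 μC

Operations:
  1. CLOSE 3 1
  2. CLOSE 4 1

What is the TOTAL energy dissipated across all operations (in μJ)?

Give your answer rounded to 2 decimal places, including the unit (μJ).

Initial: C1(3μF, Q=12μC, V=4.00V), C2(5μF, Q=0μC, V=0.00V), C3(5μF, Q=11μC, V=2.20V), C4(6μF, Q=20μC, V=3.33V)
Op 1: CLOSE 3-1: Q_total=23.00, C_total=8.00, V=2.88; Q3=14.38, Q1=8.62; dissipated=3.038
Op 2: CLOSE 4-1: Q_total=28.62, C_total=9.00, V=3.18; Q4=19.08, Q1=9.54; dissipated=0.210
Total dissipated: 3.248 μJ

Answer: 3.25 μJ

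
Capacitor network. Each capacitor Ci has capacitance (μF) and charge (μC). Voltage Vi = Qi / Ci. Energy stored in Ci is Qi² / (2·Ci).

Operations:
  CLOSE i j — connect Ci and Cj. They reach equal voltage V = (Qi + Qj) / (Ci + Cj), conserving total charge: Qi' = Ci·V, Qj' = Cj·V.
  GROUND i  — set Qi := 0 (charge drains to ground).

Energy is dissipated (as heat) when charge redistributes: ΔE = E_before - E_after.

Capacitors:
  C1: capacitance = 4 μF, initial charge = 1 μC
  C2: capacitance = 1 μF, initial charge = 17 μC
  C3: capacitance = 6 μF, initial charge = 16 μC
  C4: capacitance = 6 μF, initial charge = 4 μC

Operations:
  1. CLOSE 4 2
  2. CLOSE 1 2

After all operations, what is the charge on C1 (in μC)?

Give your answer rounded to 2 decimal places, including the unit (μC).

Answer: 3.20 μC

Derivation:
Initial: C1(4μF, Q=1μC, V=0.25V), C2(1μF, Q=17μC, V=17.00V), C3(6μF, Q=16μC, V=2.67V), C4(6μF, Q=4μC, V=0.67V)
Op 1: CLOSE 4-2: Q_total=21.00, C_total=7.00, V=3.00; Q4=18.00, Q2=3.00; dissipated=114.333
Op 2: CLOSE 1-2: Q_total=4.00, C_total=5.00, V=0.80; Q1=3.20, Q2=0.80; dissipated=3.025
Final charges: Q1=3.20, Q2=0.80, Q3=16.00, Q4=18.00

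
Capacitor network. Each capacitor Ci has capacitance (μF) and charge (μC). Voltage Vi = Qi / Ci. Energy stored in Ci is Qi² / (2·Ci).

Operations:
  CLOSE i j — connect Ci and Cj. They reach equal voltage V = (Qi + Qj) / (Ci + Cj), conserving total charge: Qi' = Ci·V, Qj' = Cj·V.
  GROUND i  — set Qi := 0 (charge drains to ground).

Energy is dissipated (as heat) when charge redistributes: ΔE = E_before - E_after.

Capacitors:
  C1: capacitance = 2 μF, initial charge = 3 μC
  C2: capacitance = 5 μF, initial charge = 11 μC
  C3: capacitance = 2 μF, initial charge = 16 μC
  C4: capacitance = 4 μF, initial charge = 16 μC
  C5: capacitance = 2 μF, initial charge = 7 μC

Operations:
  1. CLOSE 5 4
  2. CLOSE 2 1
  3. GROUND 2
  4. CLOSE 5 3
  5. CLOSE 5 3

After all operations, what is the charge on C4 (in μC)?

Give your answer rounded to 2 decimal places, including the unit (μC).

Answer: 15.33 μC

Derivation:
Initial: C1(2μF, Q=3μC, V=1.50V), C2(5μF, Q=11μC, V=2.20V), C3(2μF, Q=16μC, V=8.00V), C4(4μF, Q=16μC, V=4.00V), C5(2μF, Q=7μC, V=3.50V)
Op 1: CLOSE 5-4: Q_total=23.00, C_total=6.00, V=3.83; Q5=7.67, Q4=15.33; dissipated=0.167
Op 2: CLOSE 2-1: Q_total=14.00, C_total=7.00, V=2.00; Q2=10.00, Q1=4.00; dissipated=0.350
Op 3: GROUND 2: Q2=0; energy lost=10.000
Op 4: CLOSE 5-3: Q_total=23.67, C_total=4.00, V=5.92; Q5=11.83, Q3=11.83; dissipated=8.681
Op 5: CLOSE 5-3: Q_total=23.67, C_total=4.00, V=5.92; Q5=11.83, Q3=11.83; dissipated=0.000
Final charges: Q1=4.00, Q2=0.00, Q3=11.83, Q4=15.33, Q5=11.83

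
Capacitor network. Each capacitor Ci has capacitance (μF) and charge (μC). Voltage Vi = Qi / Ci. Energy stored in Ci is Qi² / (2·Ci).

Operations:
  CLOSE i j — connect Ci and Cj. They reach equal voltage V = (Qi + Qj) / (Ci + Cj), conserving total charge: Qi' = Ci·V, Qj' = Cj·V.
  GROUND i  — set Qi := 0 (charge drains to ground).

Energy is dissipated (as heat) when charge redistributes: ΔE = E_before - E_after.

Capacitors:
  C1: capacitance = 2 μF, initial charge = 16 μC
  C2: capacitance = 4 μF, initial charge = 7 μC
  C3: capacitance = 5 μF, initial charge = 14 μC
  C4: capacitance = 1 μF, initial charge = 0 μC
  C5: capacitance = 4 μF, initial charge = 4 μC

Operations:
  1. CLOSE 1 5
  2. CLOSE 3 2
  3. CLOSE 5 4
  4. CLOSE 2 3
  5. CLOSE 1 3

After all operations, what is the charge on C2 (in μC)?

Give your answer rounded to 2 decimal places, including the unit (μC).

Initial: C1(2μF, Q=16μC, V=8.00V), C2(4μF, Q=7μC, V=1.75V), C3(5μF, Q=14μC, V=2.80V), C4(1μF, Q=0μC, V=0.00V), C5(4μF, Q=4μC, V=1.00V)
Op 1: CLOSE 1-5: Q_total=20.00, C_total=6.00, V=3.33; Q1=6.67, Q5=13.33; dissipated=32.667
Op 2: CLOSE 3-2: Q_total=21.00, C_total=9.00, V=2.33; Q3=11.67, Q2=9.33; dissipated=1.225
Op 3: CLOSE 5-4: Q_total=13.33, C_total=5.00, V=2.67; Q5=10.67, Q4=2.67; dissipated=4.444
Op 4: CLOSE 2-3: Q_total=21.00, C_total=9.00, V=2.33; Q2=9.33, Q3=11.67; dissipated=0.000
Op 5: CLOSE 1-3: Q_total=18.33, C_total=7.00, V=2.62; Q1=5.24, Q3=13.10; dissipated=0.714
Final charges: Q1=5.24, Q2=9.33, Q3=13.10, Q4=2.67, Q5=10.67

Answer: 9.33 μC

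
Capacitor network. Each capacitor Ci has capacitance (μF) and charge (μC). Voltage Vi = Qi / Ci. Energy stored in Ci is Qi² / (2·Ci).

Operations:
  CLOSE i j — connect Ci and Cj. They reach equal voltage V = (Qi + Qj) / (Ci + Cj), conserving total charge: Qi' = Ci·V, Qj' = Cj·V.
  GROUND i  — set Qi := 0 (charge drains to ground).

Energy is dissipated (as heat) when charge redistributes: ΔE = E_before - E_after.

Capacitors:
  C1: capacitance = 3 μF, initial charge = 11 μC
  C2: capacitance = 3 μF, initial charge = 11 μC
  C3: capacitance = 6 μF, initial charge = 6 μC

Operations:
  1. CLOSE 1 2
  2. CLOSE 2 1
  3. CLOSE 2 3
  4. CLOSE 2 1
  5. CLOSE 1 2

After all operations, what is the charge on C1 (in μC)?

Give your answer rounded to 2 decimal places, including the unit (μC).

Answer: 8.33 μC

Derivation:
Initial: C1(3μF, Q=11μC, V=3.67V), C2(3μF, Q=11μC, V=3.67V), C3(6μF, Q=6μC, V=1.00V)
Op 1: CLOSE 1-2: Q_total=22.00, C_total=6.00, V=3.67; Q1=11.00, Q2=11.00; dissipated=0.000
Op 2: CLOSE 2-1: Q_total=22.00, C_total=6.00, V=3.67; Q2=11.00, Q1=11.00; dissipated=0.000
Op 3: CLOSE 2-3: Q_total=17.00, C_total=9.00, V=1.89; Q2=5.67, Q3=11.33; dissipated=7.111
Op 4: CLOSE 2-1: Q_total=16.67, C_total=6.00, V=2.78; Q2=8.33, Q1=8.33; dissipated=2.370
Op 5: CLOSE 1-2: Q_total=16.67, C_total=6.00, V=2.78; Q1=8.33, Q2=8.33; dissipated=0.000
Final charges: Q1=8.33, Q2=8.33, Q3=11.33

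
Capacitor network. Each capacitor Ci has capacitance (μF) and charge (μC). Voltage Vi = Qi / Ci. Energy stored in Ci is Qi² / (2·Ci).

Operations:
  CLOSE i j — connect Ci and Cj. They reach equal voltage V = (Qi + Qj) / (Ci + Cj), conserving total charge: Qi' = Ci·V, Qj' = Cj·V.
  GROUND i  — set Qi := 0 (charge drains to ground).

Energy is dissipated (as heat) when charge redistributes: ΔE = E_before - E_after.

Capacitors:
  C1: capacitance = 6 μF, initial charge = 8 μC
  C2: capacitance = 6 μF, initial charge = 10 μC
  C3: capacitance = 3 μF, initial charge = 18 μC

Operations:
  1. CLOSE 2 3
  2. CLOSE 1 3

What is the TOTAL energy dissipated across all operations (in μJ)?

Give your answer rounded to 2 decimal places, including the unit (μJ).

Initial: C1(6μF, Q=8μC, V=1.33V), C2(6μF, Q=10μC, V=1.67V), C3(3μF, Q=18μC, V=6.00V)
Op 1: CLOSE 2-3: Q_total=28.00, C_total=9.00, V=3.11; Q2=18.67, Q3=9.33; dissipated=18.778
Op 2: CLOSE 1-3: Q_total=17.33, C_total=9.00, V=1.93; Q1=11.56, Q3=5.78; dissipated=3.160
Total dissipated: 21.938 μJ

Answer: 21.94 μJ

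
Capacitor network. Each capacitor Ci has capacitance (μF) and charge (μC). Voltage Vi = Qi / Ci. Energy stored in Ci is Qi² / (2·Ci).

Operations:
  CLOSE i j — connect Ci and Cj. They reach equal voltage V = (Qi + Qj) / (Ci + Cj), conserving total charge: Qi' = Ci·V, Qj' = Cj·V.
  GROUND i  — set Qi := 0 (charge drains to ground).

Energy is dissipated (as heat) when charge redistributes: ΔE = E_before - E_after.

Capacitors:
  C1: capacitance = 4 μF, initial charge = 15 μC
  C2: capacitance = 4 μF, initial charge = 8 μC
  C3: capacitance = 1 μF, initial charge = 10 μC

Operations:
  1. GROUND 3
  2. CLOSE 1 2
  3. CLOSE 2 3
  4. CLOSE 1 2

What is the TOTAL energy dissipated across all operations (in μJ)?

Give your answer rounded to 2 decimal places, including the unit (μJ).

Initial: C1(4μF, Q=15μC, V=3.75V), C2(4μF, Q=8μC, V=2.00V), C3(1μF, Q=10μC, V=10.00V)
Op 1: GROUND 3: Q3=0; energy lost=50.000
Op 2: CLOSE 1-2: Q_total=23.00, C_total=8.00, V=2.88; Q1=11.50, Q2=11.50; dissipated=3.062
Op 3: CLOSE 2-3: Q_total=11.50, C_total=5.00, V=2.30; Q2=9.20, Q3=2.30; dissipated=3.306
Op 4: CLOSE 1-2: Q_total=20.70, C_total=8.00, V=2.59; Q1=10.35, Q2=10.35; dissipated=0.331
Total dissipated: 56.699 μJ

Answer: 56.70 μJ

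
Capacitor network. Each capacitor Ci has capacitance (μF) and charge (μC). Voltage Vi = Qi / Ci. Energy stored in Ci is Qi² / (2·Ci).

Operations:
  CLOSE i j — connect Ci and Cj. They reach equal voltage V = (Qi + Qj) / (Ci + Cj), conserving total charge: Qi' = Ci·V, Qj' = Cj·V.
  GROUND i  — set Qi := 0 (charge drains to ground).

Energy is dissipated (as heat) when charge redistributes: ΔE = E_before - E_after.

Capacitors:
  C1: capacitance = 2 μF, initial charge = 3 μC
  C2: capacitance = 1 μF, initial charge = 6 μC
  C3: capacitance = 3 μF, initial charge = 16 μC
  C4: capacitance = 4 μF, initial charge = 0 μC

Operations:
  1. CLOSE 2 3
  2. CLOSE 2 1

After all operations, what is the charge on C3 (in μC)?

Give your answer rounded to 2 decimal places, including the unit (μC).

Initial: C1(2μF, Q=3μC, V=1.50V), C2(1μF, Q=6μC, V=6.00V), C3(3μF, Q=16μC, V=5.33V), C4(4μF, Q=0μC, V=0.00V)
Op 1: CLOSE 2-3: Q_total=22.00, C_total=4.00, V=5.50; Q2=5.50, Q3=16.50; dissipated=0.167
Op 2: CLOSE 2-1: Q_total=8.50, C_total=3.00, V=2.83; Q2=2.83, Q1=5.67; dissipated=5.333
Final charges: Q1=5.67, Q2=2.83, Q3=16.50, Q4=0.00

Answer: 16.50 μC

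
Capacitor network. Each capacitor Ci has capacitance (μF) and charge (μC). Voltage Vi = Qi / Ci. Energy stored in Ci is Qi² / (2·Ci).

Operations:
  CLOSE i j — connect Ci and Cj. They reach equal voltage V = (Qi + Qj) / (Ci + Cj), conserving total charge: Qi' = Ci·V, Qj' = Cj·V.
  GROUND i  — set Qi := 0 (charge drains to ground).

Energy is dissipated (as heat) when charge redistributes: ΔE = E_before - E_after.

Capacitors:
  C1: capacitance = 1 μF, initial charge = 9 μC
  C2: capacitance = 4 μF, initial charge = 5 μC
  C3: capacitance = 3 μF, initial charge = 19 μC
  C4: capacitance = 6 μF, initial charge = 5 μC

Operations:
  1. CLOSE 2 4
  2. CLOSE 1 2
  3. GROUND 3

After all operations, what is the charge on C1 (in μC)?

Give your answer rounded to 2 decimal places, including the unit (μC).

Answer: 2.60 μC

Derivation:
Initial: C1(1μF, Q=9μC, V=9.00V), C2(4μF, Q=5μC, V=1.25V), C3(3μF, Q=19μC, V=6.33V), C4(6μF, Q=5μC, V=0.83V)
Op 1: CLOSE 2-4: Q_total=10.00, C_total=10.00, V=1.00; Q2=4.00, Q4=6.00; dissipated=0.208
Op 2: CLOSE 1-2: Q_total=13.00, C_total=5.00, V=2.60; Q1=2.60, Q2=10.40; dissipated=25.600
Op 3: GROUND 3: Q3=0; energy lost=60.167
Final charges: Q1=2.60, Q2=10.40, Q3=0.00, Q4=6.00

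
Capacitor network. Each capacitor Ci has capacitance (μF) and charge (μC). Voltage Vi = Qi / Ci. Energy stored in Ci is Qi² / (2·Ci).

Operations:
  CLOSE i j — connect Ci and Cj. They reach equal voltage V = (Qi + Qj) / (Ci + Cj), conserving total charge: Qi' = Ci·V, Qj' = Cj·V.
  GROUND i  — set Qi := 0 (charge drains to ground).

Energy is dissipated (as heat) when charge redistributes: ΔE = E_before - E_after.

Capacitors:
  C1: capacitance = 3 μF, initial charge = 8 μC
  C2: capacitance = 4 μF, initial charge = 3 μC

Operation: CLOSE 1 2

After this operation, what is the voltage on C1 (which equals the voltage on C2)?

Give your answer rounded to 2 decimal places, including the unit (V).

Initial: C1(3μF, Q=8μC, V=2.67V), C2(4μF, Q=3μC, V=0.75V)
Op 1: CLOSE 1-2: Q_total=11.00, C_total=7.00, V=1.57; Q1=4.71, Q2=6.29; dissipated=3.149

Answer: 1.57 V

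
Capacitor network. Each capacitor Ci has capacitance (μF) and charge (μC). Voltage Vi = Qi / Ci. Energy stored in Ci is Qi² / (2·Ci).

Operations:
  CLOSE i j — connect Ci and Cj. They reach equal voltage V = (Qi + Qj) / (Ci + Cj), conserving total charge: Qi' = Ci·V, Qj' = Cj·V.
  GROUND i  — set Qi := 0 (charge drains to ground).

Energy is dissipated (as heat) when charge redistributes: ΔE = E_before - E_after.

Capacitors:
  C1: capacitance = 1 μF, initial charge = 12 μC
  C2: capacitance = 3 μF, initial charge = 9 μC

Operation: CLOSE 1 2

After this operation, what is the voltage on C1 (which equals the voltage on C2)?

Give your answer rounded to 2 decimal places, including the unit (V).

Answer: 5.25 V

Derivation:
Initial: C1(1μF, Q=12μC, V=12.00V), C2(3μF, Q=9μC, V=3.00V)
Op 1: CLOSE 1-2: Q_total=21.00, C_total=4.00, V=5.25; Q1=5.25, Q2=15.75; dissipated=30.375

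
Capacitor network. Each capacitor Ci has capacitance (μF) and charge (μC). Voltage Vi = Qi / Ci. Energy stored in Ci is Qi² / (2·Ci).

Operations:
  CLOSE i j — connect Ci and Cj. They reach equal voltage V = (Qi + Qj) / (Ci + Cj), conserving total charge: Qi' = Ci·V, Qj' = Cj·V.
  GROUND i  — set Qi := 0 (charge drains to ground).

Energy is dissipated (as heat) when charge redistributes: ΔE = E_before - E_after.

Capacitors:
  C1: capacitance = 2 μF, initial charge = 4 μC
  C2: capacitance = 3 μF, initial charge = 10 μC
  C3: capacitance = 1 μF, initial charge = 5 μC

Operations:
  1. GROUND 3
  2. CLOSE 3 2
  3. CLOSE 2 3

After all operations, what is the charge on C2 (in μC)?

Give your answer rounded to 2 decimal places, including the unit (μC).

Answer: 7.50 μC

Derivation:
Initial: C1(2μF, Q=4μC, V=2.00V), C2(3μF, Q=10μC, V=3.33V), C3(1μF, Q=5μC, V=5.00V)
Op 1: GROUND 3: Q3=0; energy lost=12.500
Op 2: CLOSE 3-2: Q_total=10.00, C_total=4.00, V=2.50; Q3=2.50, Q2=7.50; dissipated=4.167
Op 3: CLOSE 2-3: Q_total=10.00, C_total=4.00, V=2.50; Q2=7.50, Q3=2.50; dissipated=0.000
Final charges: Q1=4.00, Q2=7.50, Q3=2.50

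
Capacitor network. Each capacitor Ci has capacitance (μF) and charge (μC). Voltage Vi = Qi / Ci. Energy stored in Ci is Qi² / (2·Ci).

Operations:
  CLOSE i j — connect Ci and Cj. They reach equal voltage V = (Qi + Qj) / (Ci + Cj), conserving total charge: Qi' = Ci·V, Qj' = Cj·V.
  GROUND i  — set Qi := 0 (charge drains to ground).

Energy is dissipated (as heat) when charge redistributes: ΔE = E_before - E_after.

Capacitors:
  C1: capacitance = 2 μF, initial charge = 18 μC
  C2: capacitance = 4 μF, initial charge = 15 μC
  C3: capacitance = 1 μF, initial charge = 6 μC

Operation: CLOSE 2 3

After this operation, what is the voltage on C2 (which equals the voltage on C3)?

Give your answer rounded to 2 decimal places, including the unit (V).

Initial: C1(2μF, Q=18μC, V=9.00V), C2(4μF, Q=15μC, V=3.75V), C3(1μF, Q=6μC, V=6.00V)
Op 1: CLOSE 2-3: Q_total=21.00, C_total=5.00, V=4.20; Q2=16.80, Q3=4.20; dissipated=2.025

Answer: 4.20 V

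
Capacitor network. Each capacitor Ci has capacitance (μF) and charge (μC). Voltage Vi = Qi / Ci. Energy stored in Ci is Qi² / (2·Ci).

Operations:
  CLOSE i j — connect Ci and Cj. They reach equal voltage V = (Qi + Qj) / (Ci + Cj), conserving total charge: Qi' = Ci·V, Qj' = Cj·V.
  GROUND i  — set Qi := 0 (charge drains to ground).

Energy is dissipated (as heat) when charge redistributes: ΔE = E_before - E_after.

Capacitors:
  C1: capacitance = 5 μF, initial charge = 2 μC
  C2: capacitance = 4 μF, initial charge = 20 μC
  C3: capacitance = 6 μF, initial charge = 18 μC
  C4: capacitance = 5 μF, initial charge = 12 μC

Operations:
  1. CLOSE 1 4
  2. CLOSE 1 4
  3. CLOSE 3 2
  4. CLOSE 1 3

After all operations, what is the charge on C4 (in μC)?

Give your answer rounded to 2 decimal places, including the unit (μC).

Answer: 7.00 μC

Derivation:
Initial: C1(5μF, Q=2μC, V=0.40V), C2(4μF, Q=20μC, V=5.00V), C3(6μF, Q=18μC, V=3.00V), C4(5μF, Q=12μC, V=2.40V)
Op 1: CLOSE 1-4: Q_total=14.00, C_total=10.00, V=1.40; Q1=7.00, Q4=7.00; dissipated=5.000
Op 2: CLOSE 1-4: Q_total=14.00, C_total=10.00, V=1.40; Q1=7.00, Q4=7.00; dissipated=0.000
Op 3: CLOSE 3-2: Q_total=38.00, C_total=10.00, V=3.80; Q3=22.80, Q2=15.20; dissipated=4.800
Op 4: CLOSE 1-3: Q_total=29.80, C_total=11.00, V=2.71; Q1=13.55, Q3=16.25; dissipated=7.855
Final charges: Q1=13.55, Q2=15.20, Q3=16.25, Q4=7.00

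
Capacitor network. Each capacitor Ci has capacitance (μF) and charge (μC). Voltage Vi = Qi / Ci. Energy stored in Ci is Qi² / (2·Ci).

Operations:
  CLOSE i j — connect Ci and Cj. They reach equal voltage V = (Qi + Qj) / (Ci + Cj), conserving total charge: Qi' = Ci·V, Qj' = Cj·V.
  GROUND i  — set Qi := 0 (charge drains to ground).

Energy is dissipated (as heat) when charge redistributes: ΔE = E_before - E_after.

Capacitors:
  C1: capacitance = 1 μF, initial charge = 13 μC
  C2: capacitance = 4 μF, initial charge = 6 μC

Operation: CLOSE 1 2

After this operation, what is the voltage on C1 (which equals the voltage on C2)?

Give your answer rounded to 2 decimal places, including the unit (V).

Answer: 3.80 V

Derivation:
Initial: C1(1μF, Q=13μC, V=13.00V), C2(4μF, Q=6μC, V=1.50V)
Op 1: CLOSE 1-2: Q_total=19.00, C_total=5.00, V=3.80; Q1=3.80, Q2=15.20; dissipated=52.900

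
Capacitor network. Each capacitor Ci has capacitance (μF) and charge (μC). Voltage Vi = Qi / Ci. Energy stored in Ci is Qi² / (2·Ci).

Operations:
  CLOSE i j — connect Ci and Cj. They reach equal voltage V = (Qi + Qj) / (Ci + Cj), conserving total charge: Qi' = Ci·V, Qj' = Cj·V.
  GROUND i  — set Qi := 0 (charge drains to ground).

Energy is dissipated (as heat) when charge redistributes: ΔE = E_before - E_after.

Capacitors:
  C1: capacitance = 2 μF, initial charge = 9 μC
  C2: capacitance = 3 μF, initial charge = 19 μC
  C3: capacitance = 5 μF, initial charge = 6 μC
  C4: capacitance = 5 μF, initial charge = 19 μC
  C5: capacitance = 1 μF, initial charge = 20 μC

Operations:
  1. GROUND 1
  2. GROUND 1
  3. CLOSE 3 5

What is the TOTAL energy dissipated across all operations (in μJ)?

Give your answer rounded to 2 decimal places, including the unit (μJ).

Initial: C1(2μF, Q=9μC, V=4.50V), C2(3μF, Q=19μC, V=6.33V), C3(5μF, Q=6μC, V=1.20V), C4(5μF, Q=19μC, V=3.80V), C5(1μF, Q=20μC, V=20.00V)
Op 1: GROUND 1: Q1=0; energy lost=20.250
Op 2: GROUND 1: Q1=0; energy lost=0.000
Op 3: CLOSE 3-5: Q_total=26.00, C_total=6.00, V=4.33; Q3=21.67, Q5=4.33; dissipated=147.267
Total dissipated: 167.517 μJ

Answer: 167.52 μJ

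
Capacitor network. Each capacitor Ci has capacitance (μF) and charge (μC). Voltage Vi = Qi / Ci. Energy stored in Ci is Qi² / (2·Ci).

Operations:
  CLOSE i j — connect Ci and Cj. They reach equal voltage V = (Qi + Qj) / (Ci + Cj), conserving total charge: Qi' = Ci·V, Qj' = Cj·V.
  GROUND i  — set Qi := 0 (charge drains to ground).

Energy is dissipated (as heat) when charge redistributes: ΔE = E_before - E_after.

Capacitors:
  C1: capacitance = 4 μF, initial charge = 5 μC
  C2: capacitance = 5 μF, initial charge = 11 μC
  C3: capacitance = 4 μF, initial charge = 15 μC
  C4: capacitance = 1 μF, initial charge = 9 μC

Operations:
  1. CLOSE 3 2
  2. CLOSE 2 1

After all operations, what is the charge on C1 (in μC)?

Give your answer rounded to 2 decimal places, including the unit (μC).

Answer: 8.64 μC

Derivation:
Initial: C1(4μF, Q=5μC, V=1.25V), C2(5μF, Q=11μC, V=2.20V), C3(4μF, Q=15μC, V=3.75V), C4(1μF, Q=9μC, V=9.00V)
Op 1: CLOSE 3-2: Q_total=26.00, C_total=9.00, V=2.89; Q3=11.56, Q2=14.44; dissipated=2.669
Op 2: CLOSE 2-1: Q_total=19.44, C_total=9.00, V=2.16; Q2=10.80, Q1=8.64; dissipated=2.984
Final charges: Q1=8.64, Q2=10.80, Q3=11.56, Q4=9.00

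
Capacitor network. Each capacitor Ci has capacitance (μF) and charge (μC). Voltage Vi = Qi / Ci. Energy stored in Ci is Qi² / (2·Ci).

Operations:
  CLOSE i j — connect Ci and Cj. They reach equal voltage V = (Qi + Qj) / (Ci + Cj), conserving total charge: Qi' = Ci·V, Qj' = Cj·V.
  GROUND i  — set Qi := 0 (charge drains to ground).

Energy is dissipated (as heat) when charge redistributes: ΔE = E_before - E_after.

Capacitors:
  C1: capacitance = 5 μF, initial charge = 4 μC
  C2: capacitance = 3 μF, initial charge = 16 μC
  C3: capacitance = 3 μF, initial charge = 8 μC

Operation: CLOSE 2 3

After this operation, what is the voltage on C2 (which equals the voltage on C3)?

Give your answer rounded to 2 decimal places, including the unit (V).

Initial: C1(5μF, Q=4μC, V=0.80V), C2(3μF, Q=16μC, V=5.33V), C3(3μF, Q=8μC, V=2.67V)
Op 1: CLOSE 2-3: Q_total=24.00, C_total=6.00, V=4.00; Q2=12.00, Q3=12.00; dissipated=5.333

Answer: 4.00 V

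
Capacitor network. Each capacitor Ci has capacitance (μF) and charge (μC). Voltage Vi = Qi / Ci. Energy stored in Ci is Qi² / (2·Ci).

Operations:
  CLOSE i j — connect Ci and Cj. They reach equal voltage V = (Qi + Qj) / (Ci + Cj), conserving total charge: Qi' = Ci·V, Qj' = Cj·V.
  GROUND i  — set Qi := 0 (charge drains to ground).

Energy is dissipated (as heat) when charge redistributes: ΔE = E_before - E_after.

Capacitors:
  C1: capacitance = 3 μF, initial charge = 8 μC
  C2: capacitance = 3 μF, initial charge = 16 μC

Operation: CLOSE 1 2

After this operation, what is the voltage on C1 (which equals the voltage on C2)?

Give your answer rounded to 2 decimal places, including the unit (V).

Answer: 4.00 V

Derivation:
Initial: C1(3μF, Q=8μC, V=2.67V), C2(3μF, Q=16μC, V=5.33V)
Op 1: CLOSE 1-2: Q_total=24.00, C_total=6.00, V=4.00; Q1=12.00, Q2=12.00; dissipated=5.333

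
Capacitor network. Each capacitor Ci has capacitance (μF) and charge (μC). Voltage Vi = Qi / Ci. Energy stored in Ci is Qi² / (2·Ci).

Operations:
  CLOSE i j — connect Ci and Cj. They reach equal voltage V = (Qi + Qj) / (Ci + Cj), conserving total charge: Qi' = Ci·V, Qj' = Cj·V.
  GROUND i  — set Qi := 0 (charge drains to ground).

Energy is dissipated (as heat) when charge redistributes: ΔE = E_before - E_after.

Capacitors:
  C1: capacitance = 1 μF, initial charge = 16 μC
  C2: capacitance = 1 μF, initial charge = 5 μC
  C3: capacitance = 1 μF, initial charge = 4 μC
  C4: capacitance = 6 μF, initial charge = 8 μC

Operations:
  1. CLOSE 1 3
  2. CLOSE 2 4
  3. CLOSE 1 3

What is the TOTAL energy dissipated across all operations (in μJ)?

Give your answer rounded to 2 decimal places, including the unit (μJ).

Answer: 41.76 μJ

Derivation:
Initial: C1(1μF, Q=16μC, V=16.00V), C2(1μF, Q=5μC, V=5.00V), C3(1μF, Q=4μC, V=4.00V), C4(6μF, Q=8μC, V=1.33V)
Op 1: CLOSE 1-3: Q_total=20.00, C_total=2.00, V=10.00; Q1=10.00, Q3=10.00; dissipated=36.000
Op 2: CLOSE 2-4: Q_total=13.00, C_total=7.00, V=1.86; Q2=1.86, Q4=11.14; dissipated=5.762
Op 3: CLOSE 1-3: Q_total=20.00, C_total=2.00, V=10.00; Q1=10.00, Q3=10.00; dissipated=0.000
Total dissipated: 41.762 μJ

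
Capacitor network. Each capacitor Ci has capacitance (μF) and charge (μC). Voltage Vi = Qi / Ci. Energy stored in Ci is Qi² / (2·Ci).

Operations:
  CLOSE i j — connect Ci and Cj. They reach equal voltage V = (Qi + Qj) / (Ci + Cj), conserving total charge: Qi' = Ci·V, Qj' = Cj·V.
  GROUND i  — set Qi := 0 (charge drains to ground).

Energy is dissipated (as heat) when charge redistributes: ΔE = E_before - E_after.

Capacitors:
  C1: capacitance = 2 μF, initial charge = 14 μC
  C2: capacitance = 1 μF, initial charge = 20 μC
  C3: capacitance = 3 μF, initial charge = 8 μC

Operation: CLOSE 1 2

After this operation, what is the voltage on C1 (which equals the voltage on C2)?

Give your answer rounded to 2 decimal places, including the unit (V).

Initial: C1(2μF, Q=14μC, V=7.00V), C2(1μF, Q=20μC, V=20.00V), C3(3μF, Q=8μC, V=2.67V)
Op 1: CLOSE 1-2: Q_total=34.00, C_total=3.00, V=11.33; Q1=22.67, Q2=11.33; dissipated=56.333

Answer: 11.33 V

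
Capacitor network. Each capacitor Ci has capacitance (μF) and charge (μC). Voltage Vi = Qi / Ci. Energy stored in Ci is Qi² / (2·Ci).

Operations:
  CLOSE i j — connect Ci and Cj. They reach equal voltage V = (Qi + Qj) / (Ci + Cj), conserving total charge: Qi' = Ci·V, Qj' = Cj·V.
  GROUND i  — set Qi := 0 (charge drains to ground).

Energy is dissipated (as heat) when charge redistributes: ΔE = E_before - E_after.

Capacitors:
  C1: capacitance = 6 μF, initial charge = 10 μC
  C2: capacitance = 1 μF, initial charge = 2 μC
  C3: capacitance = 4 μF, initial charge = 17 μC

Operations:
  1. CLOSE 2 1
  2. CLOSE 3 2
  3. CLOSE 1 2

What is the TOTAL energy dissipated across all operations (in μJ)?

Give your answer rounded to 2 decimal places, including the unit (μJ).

Initial: C1(6μF, Q=10μC, V=1.67V), C2(1μF, Q=2μC, V=2.00V), C3(4μF, Q=17μC, V=4.25V)
Op 1: CLOSE 2-1: Q_total=12.00, C_total=7.00, V=1.71; Q2=1.71, Q1=10.29; dissipated=0.048
Op 2: CLOSE 3-2: Q_total=18.71, C_total=5.00, V=3.74; Q3=14.97, Q2=3.74; dissipated=2.572
Op 3: CLOSE 1-2: Q_total=14.03, C_total=7.00, V=2.00; Q1=12.02, Q2=2.00; dissipated=1.764
Total dissipated: 4.383 μJ

Answer: 4.38 μJ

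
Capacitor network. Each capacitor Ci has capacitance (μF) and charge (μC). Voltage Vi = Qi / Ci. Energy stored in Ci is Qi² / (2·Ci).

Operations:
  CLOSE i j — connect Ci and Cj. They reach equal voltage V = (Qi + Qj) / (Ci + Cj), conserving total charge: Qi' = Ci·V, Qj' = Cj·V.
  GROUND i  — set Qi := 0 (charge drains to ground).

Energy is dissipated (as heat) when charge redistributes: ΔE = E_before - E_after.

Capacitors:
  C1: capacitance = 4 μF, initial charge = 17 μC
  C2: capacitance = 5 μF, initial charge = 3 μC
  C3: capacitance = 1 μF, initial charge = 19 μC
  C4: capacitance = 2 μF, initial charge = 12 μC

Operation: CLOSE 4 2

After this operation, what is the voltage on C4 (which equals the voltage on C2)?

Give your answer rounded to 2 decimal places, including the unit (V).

Answer: 2.14 V

Derivation:
Initial: C1(4μF, Q=17μC, V=4.25V), C2(5μF, Q=3μC, V=0.60V), C3(1μF, Q=19μC, V=19.00V), C4(2μF, Q=12μC, V=6.00V)
Op 1: CLOSE 4-2: Q_total=15.00, C_total=7.00, V=2.14; Q4=4.29, Q2=10.71; dissipated=20.829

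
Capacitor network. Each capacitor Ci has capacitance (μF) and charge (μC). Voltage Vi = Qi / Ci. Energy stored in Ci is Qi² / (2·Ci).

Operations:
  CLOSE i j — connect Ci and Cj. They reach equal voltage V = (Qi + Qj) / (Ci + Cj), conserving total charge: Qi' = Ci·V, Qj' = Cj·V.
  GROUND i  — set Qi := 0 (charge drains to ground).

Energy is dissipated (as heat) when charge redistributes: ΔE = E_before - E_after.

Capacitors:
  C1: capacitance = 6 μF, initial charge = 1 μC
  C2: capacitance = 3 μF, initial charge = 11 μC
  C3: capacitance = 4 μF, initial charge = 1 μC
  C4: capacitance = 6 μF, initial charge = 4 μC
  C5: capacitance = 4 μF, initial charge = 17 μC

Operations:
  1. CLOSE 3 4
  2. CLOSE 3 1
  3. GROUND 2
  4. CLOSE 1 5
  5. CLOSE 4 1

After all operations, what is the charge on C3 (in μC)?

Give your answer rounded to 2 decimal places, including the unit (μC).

Initial: C1(6μF, Q=1μC, V=0.17V), C2(3μF, Q=11μC, V=3.67V), C3(4μF, Q=1μC, V=0.25V), C4(6μF, Q=4μC, V=0.67V), C5(4μF, Q=17μC, V=4.25V)
Op 1: CLOSE 3-4: Q_total=5.00, C_total=10.00, V=0.50; Q3=2.00, Q4=3.00; dissipated=0.208
Op 2: CLOSE 3-1: Q_total=3.00, C_total=10.00, V=0.30; Q3=1.20, Q1=1.80; dissipated=0.133
Op 3: GROUND 2: Q2=0; energy lost=20.167
Op 4: CLOSE 1-5: Q_total=18.80, C_total=10.00, V=1.88; Q1=11.28, Q5=7.52; dissipated=18.723
Op 5: CLOSE 4-1: Q_total=14.28, C_total=12.00, V=1.19; Q4=7.14, Q1=7.14; dissipated=2.857
Final charges: Q1=7.14, Q2=0.00, Q3=1.20, Q4=7.14, Q5=7.52

Answer: 1.20 μC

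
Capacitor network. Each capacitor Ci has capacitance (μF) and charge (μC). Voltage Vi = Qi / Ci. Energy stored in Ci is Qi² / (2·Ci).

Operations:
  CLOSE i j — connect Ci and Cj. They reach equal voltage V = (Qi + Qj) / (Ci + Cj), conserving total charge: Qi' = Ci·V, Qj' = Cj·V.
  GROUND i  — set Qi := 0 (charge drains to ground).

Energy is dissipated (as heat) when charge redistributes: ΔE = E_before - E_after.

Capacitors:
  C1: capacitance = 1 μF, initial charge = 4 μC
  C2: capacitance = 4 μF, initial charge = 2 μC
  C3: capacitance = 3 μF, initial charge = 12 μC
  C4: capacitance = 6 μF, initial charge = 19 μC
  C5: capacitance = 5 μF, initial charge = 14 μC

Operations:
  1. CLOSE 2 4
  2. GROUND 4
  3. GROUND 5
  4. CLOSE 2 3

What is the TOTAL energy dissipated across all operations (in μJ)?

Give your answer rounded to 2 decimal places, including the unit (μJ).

Answer: 44.46 μJ

Derivation:
Initial: C1(1μF, Q=4μC, V=4.00V), C2(4μF, Q=2μC, V=0.50V), C3(3μF, Q=12μC, V=4.00V), C4(6μF, Q=19μC, V=3.17V), C5(5μF, Q=14μC, V=2.80V)
Op 1: CLOSE 2-4: Q_total=21.00, C_total=10.00, V=2.10; Q2=8.40, Q4=12.60; dissipated=8.533
Op 2: GROUND 4: Q4=0; energy lost=13.230
Op 3: GROUND 5: Q5=0; energy lost=19.600
Op 4: CLOSE 2-3: Q_total=20.40, C_total=7.00, V=2.91; Q2=11.66, Q3=8.74; dissipated=3.094
Total dissipated: 44.458 μJ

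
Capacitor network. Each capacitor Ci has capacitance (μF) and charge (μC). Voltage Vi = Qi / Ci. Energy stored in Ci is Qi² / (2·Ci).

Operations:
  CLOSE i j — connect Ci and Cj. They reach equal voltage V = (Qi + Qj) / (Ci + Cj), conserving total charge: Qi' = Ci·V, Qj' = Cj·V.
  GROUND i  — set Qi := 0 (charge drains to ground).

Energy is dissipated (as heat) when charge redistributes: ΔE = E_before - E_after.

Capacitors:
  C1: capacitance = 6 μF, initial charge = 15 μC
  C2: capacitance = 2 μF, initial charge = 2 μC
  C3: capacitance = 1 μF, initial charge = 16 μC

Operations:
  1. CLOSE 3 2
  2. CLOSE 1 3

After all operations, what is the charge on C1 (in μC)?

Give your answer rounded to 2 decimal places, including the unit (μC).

Initial: C1(6μF, Q=15μC, V=2.50V), C2(2μF, Q=2μC, V=1.00V), C3(1μF, Q=16μC, V=16.00V)
Op 1: CLOSE 3-2: Q_total=18.00, C_total=3.00, V=6.00; Q3=6.00, Q2=12.00; dissipated=75.000
Op 2: CLOSE 1-3: Q_total=21.00, C_total=7.00, V=3.00; Q1=18.00, Q3=3.00; dissipated=5.250
Final charges: Q1=18.00, Q2=12.00, Q3=3.00

Answer: 18.00 μC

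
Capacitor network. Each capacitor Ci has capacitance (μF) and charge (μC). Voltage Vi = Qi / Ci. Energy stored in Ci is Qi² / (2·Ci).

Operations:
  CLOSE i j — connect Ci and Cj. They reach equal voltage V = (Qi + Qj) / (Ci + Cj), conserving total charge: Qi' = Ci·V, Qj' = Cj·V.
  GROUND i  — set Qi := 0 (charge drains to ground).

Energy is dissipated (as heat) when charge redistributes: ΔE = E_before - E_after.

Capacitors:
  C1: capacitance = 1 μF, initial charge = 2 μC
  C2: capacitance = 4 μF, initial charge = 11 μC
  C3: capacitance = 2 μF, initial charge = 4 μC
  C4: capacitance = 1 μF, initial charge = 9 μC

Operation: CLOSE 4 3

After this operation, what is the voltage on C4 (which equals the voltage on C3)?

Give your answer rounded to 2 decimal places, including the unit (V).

Answer: 4.33 V

Derivation:
Initial: C1(1μF, Q=2μC, V=2.00V), C2(4μF, Q=11μC, V=2.75V), C3(2μF, Q=4μC, V=2.00V), C4(1μF, Q=9μC, V=9.00V)
Op 1: CLOSE 4-3: Q_total=13.00, C_total=3.00, V=4.33; Q4=4.33, Q3=8.67; dissipated=16.333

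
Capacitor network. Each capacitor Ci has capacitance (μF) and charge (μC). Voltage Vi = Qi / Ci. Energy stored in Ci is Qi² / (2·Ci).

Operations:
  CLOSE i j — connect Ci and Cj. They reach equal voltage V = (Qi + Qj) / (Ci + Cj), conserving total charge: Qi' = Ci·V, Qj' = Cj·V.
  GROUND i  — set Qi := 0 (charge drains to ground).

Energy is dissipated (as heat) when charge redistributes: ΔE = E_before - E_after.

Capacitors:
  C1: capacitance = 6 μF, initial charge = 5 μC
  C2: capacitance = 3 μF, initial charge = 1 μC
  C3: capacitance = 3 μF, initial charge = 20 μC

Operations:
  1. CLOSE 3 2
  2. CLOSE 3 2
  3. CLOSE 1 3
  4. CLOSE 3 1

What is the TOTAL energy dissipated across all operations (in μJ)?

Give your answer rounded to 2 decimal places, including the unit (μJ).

Initial: C1(6μF, Q=5μC, V=0.83V), C2(3μF, Q=1μC, V=0.33V), C3(3μF, Q=20μC, V=6.67V)
Op 1: CLOSE 3-2: Q_total=21.00, C_total=6.00, V=3.50; Q3=10.50, Q2=10.50; dissipated=30.083
Op 2: CLOSE 3-2: Q_total=21.00, C_total=6.00, V=3.50; Q3=10.50, Q2=10.50; dissipated=0.000
Op 3: CLOSE 1-3: Q_total=15.50, C_total=9.00, V=1.72; Q1=10.33, Q3=5.17; dissipated=7.111
Op 4: CLOSE 3-1: Q_total=15.50, C_total=9.00, V=1.72; Q3=5.17, Q1=10.33; dissipated=0.000
Total dissipated: 37.194 μJ

Answer: 37.19 μJ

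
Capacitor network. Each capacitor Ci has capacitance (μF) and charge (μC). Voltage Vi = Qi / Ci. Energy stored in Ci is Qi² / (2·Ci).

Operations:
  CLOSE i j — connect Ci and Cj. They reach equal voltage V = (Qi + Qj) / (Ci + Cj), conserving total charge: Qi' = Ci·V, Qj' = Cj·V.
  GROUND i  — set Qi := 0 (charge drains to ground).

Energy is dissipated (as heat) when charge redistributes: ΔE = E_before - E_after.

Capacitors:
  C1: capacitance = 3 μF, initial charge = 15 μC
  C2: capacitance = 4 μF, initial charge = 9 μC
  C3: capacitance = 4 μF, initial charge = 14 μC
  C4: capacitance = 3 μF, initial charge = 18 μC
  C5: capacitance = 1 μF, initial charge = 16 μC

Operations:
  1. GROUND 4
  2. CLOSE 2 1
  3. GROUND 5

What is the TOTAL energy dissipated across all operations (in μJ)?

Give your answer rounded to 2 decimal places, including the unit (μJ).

Answer: 188.48 μJ

Derivation:
Initial: C1(3μF, Q=15μC, V=5.00V), C2(4μF, Q=9μC, V=2.25V), C3(4μF, Q=14μC, V=3.50V), C4(3μF, Q=18μC, V=6.00V), C5(1μF, Q=16μC, V=16.00V)
Op 1: GROUND 4: Q4=0; energy lost=54.000
Op 2: CLOSE 2-1: Q_total=24.00, C_total=7.00, V=3.43; Q2=13.71, Q1=10.29; dissipated=6.482
Op 3: GROUND 5: Q5=0; energy lost=128.000
Total dissipated: 188.482 μJ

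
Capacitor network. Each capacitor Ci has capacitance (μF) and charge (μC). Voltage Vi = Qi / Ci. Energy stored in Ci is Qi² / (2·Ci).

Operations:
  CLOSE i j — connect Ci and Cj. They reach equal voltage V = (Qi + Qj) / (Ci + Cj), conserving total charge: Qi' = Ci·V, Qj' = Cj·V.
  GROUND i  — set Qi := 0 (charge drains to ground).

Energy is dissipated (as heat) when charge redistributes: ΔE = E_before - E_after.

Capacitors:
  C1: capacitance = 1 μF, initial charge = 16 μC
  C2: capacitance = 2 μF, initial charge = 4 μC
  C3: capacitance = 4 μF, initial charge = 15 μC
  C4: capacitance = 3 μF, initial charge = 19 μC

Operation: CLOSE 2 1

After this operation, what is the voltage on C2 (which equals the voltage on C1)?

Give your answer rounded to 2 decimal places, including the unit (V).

Answer: 6.67 V

Derivation:
Initial: C1(1μF, Q=16μC, V=16.00V), C2(2μF, Q=4μC, V=2.00V), C3(4μF, Q=15μC, V=3.75V), C4(3μF, Q=19μC, V=6.33V)
Op 1: CLOSE 2-1: Q_total=20.00, C_total=3.00, V=6.67; Q2=13.33, Q1=6.67; dissipated=65.333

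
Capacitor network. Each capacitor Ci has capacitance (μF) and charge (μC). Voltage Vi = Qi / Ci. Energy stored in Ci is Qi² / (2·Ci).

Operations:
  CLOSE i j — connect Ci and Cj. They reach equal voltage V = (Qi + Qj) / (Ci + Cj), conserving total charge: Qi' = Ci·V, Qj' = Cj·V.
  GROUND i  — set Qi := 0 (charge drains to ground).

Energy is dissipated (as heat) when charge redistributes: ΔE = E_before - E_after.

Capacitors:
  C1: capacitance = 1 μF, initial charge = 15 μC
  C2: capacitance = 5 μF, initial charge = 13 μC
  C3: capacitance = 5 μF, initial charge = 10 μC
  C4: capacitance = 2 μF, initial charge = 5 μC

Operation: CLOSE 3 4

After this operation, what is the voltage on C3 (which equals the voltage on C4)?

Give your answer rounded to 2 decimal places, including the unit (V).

Initial: C1(1μF, Q=15μC, V=15.00V), C2(5μF, Q=13μC, V=2.60V), C3(5μF, Q=10μC, V=2.00V), C4(2μF, Q=5μC, V=2.50V)
Op 1: CLOSE 3-4: Q_total=15.00, C_total=7.00, V=2.14; Q3=10.71, Q4=4.29; dissipated=0.179

Answer: 2.14 V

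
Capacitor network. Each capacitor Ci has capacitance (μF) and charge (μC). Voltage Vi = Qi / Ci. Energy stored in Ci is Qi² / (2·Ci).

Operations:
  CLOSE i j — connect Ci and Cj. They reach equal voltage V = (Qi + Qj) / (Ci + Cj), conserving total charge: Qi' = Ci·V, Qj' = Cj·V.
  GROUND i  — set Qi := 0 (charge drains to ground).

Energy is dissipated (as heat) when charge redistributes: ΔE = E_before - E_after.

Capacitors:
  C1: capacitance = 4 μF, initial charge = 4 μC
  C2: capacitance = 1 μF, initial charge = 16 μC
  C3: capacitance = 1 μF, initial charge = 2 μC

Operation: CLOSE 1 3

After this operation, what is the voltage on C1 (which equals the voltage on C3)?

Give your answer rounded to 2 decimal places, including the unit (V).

Answer: 1.20 V

Derivation:
Initial: C1(4μF, Q=4μC, V=1.00V), C2(1μF, Q=16μC, V=16.00V), C3(1μF, Q=2μC, V=2.00V)
Op 1: CLOSE 1-3: Q_total=6.00, C_total=5.00, V=1.20; Q1=4.80, Q3=1.20; dissipated=0.400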